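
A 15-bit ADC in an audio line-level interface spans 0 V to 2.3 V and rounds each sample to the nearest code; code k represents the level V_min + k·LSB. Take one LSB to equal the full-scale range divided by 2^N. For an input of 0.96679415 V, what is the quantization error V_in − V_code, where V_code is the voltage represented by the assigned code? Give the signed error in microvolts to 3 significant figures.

Span = 2.3 V. LSB = 2.3 V / 2^15 ≈ 70.19 µV.
Position in LSBs: (0.96679415 − (0)) × 32768/2.3 = 13773.8742; rounding gives k = 13774.
V_code = V_min + k × range/2^15 = 0 + 13774 × 2.3/32768 = 0.96680297852 V.
V_in − V_code = 0.96679415 − (0.96680297852) = −8.83 µV.

−8.83 µV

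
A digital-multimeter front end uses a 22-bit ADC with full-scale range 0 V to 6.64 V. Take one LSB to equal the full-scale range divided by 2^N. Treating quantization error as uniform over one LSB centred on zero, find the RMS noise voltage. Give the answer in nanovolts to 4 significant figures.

V_FS = 6.64 V.
LSB = 6.64 V ÷ 2^22 = 6.64/4194304 V = 1.58310 µV.
σ_q = LSB/√12 = 1.58310 µV/3.4641 = 457.0 nV.

457.0 nV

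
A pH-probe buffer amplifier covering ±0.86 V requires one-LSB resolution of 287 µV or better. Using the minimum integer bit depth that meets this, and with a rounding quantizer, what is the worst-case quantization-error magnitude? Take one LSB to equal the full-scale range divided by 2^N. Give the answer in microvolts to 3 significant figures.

105 µV

Full-scale range = 0.86 V − (-0.86 V) = 1.72 V.
1.72 V / 287 µV = 5993. Since 2^12 = 4096 and 2^13 = 8192, N = 13.
LSB = 1.72 V / 2^13 = 209.96 µV.
|e|_max = LSB/2 = 105 µV.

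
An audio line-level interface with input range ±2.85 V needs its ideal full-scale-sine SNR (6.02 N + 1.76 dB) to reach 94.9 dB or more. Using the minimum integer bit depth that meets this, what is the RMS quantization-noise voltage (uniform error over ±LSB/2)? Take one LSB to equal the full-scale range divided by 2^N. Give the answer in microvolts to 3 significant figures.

25.1 µV

Full-scale range = 2.85 V − (-2.85 V) = 5.7 V.
6.02 N + 1.76 ≥ 94.9 gives N ≥ 15.472, so the minimum integer is 16.
One LSB is 5.7 V / 65536 = 86.975 µV.
σ_q = LSB/√12 = 86.975 µV/3.4641 = 25.1 µV.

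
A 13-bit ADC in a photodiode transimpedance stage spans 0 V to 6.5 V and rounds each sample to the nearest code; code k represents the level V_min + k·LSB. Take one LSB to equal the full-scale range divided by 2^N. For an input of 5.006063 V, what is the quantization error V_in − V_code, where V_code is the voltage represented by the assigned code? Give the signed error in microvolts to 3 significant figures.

+143 µV

Range is 6.5 V. LSB = 6.5 V / 2^13 ≈ 0.7935 mV.
Position in LSBs: (5.006063 − (0)) × 8192/6.5 = 6309.1797; rounding gives k = 6309.
V_code = V_min + k × range/2^13 = 0 + 6309 × 6.5/8192 = 5.005920410 V.
V_in − V_code = 5.006063 − (5.005920410) = +143 µV.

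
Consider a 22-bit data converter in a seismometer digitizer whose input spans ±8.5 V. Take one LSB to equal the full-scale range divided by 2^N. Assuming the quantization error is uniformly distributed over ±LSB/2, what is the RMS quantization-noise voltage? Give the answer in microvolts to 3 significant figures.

Range = 8.5 − (-8.5) = 17 V.
LSB = 17 V / 2^22 = 4.0531 µV.
RMS of a uniform error over width LSB is LSB/√12 = 1.17 µV.

1.17 µV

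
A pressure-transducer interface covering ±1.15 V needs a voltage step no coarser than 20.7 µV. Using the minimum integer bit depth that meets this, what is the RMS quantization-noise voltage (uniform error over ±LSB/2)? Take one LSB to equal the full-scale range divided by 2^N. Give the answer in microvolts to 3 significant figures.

Full-scale range = 1.15 V − (-1.15 V) = 2.3 V.
Required number of levels: 2.3/20.7 µV = 111110; smallest N with 2^N ≥ that is 17.
One LSB is 2.3 V / 131072 = 17.548 µV.
V_rms = LSB/√12 = 5.07 µV.

5.07 µV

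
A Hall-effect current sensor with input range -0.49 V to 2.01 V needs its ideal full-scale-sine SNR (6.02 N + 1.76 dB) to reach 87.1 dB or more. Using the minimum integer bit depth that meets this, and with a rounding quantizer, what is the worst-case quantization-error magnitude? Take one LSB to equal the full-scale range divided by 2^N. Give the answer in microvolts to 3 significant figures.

38.1 µV

Span: 2.01 V − (-0.49 V) = 2.5 V.
6.02 N + 1.76 ≥ 87.1 gives N ≥ 14.176, so the minimum integer is 15.
Step size = 2.5/32768 V = 76.294 µV.
Half an LSB is 38.1 µV.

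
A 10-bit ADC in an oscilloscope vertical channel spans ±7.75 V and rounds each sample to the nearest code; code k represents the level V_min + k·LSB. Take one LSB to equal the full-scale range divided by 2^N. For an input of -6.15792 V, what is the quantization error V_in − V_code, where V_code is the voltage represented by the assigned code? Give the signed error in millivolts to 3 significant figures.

Range = 7.75 − (-7.75) = 15.5 V. LSB = 15.5 V / 2^10 ≈ 15.14 mV.
(-6.15792 − (-7.75)) / LSB = 1.59208 × 1024/15.5 = 105.1800. Nearest integer: k = 105.
V_code = V_min + k × range/2^10 = -7.75 + 105 × 15.5/1024 = -6.160644531 V.
Error = V_in − V_code = -6.15792 − (-6.160644531) = +2.72 mV.

+2.72 mV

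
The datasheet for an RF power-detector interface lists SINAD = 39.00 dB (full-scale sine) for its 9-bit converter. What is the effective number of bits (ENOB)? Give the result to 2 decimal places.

6.19 bits

(39.00 − 1.76) / 6.02 = 37.24/6.02 = 6.1860 effective bits.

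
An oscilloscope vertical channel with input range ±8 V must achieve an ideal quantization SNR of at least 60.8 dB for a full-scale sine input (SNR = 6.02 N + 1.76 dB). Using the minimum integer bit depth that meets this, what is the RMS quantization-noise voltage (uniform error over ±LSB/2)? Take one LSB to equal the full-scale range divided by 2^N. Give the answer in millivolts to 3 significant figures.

Range = 8 − (-8) = 16 V.
Solving 6.02 N ≥ 60.8 − 1.76: N ≥ 9.807. Round up → N = 10.
LSB = 16 V ÷ 2^10 = 16/1024 V = 15.625 mV.
RMS noise = LSB/√12 = 4.51 mV.

4.51 mV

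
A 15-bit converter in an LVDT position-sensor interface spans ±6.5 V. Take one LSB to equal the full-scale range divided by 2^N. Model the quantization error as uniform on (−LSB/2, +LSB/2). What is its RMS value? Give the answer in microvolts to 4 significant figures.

114.5 µV

Span: 6.5 V − (-6.5 V) = 13 V.
LSB = 13 V ÷ 2^15 = 13/32768 V = 396.729 µV.
For a uniform distribution on [−LSB/2, +LSB/2], V_rms = LSB/√12 = 396.729 µV/3.4641 = 114.5 µV.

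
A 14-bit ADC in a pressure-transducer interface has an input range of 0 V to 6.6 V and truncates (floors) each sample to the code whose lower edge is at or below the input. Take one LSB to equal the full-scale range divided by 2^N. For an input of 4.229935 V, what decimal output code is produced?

Full-scale range = 6.6 V. LSB = 6.6 V / 2^14 ≈ 402.8 µV.
V_in − V_min = 4.229935 − (0) = 4.229935 V.
Divide by LSB: 4.229935 × 16384/6.6 = 10500.4932.
Truncating gives code 10500.

10500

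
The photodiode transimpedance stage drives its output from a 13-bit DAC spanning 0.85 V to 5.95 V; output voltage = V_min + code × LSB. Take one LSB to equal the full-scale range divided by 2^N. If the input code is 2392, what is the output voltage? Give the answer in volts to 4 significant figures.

Span: 5.95 V − (0.85 V) = 5.1 V. LSB = 5.1 V / 2^13.
V_out = V_min + code × LSB = 0.85 V + 2392 × 5.1 V / 8192
      = 0.85 V + 1.48916 V = 2.33916 V.

2.339 V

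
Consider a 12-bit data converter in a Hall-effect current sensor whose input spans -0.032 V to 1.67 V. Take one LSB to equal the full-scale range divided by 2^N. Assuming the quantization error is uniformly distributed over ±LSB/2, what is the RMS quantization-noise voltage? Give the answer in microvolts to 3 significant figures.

Full-scale range = 1.67 V − (-0.032 V) = 1.702 V.
LSB = 1.702 V ÷ 2^12 = 1.702/4096 V = 415.53 µV.
For a uniform distribution on [−LSB/2, +LSB/2], V_rms = LSB/√12 = 415.53 µV/3.4641 = 120 µV.

120 µV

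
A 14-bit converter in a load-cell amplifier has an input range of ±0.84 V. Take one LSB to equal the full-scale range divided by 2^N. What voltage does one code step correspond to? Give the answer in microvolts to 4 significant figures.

102.5 µV

Full-scale range = 0.84 V − (-0.84 V) = 1.68 V.
There are 2^14 = 16384 steps.
One LSB is 1.68 V / 16384 = 102.5 µV.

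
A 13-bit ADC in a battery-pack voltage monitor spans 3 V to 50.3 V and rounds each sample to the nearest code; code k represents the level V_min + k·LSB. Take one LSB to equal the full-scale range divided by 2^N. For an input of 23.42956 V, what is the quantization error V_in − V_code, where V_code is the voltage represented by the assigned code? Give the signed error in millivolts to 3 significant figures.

+1.41 mV

Full-scale range = 50.3 V − (3 V) = 47.3 V. LSB = 47.3 V / 2^13 ≈ 5.774 mV.
(V_in − V_min)/LSB = (23.42956 − (3)) × 8192/47.3 = 3538.2443 → nearest code k = 3538.
V_code = V_min + k × range/2^13 = 3 + 3538 × 47.3/8192 = 23.42814941 V.
e = 23.42956 − (23.42814941) = +1.41 mV.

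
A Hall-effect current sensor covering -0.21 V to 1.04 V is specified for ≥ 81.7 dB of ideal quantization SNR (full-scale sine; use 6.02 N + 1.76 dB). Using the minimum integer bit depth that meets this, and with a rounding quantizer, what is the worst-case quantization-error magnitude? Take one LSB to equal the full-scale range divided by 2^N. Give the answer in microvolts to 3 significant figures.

38.1 µV

The full-scale span is 1.04 − (-0.21) = 1.25 V.
N ≥ (81.7 − 1.76)/6.02 = 13.279 → N_min = 14.
LSB = 1.25 V ÷ 2^14 = 1.25/16384 V = 76.294 µV.
Half an LSB is 38.1 µV.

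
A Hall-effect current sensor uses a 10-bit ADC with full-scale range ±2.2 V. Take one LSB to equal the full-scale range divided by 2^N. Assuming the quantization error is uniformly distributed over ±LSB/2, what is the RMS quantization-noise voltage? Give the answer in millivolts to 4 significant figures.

Full-scale range = 2.2 V − (-2.2 V) = 4.4 V.
One LSB is 4.4 V / 1024 = 4.29688 mV.
V_rms = LSB/√12 = 4.29688 mV / √12 = 1.240 mV.

1.240 mV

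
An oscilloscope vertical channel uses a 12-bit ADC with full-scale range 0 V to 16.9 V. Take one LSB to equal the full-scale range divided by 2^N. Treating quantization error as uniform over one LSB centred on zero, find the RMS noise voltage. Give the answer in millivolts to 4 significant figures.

Span = 16.9 V.
One LSB is 16.9 V / 4096 = 4.12598 mV.
V_rms = LSB/√12 = 4.12598 mV / √12 = 1.191 mV.

1.191 mV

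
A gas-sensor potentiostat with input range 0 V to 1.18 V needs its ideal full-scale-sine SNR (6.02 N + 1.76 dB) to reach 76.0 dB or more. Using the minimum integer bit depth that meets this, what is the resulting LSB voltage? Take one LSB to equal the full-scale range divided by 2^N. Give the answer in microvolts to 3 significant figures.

144 µV

Range is 1.18 V.
Required N = ⌈(76.0 − 1.76)/6.02⌉ = ⌈12.332⌉ = 13.
Step size = 1.18/8192 V = 144 µV.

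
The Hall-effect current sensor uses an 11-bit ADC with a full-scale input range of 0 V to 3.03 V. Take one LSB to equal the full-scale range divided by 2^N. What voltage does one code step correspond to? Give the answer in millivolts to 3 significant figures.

1.48 mV

Full-scale range = 3.03 V.
2^11 = 2048 levels.
One LSB is 3.03 V / 2048 = 1.48 mV.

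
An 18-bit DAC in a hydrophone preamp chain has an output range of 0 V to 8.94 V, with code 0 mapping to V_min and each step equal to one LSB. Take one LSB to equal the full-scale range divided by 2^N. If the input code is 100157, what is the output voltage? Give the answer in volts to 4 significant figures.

V_FS = 8.94 V. LSB = 8.94 V / 2^18.
V_out = 0 + 100157 × (8.94/262144) V
      = 0 V + 3.41569 V = 3.41569 V.

3.416 V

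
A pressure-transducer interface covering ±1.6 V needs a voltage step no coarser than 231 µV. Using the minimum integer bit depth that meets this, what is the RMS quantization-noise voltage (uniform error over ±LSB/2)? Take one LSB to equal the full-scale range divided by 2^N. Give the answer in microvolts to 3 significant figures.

Full-scale range = 1.6 V − (-1.6 V) = 3.2 V.
Levels needed ≥ 3.2/231 µV = 13850. 2^14 = 16384 suffices, so N_min = 14.
Step size = 3.2/16384 V = 195.31 µV.
σ_q = LSB/√12 = 195.31 µV/3.4641 = 56.4 µV.

56.4 µV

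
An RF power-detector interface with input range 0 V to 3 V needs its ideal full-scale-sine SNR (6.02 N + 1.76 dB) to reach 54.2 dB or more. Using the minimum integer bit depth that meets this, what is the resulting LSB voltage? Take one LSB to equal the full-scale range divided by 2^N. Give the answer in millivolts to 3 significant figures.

5.86 mV

Full-scale range = 3 V.
6.02 N + 1.76 ≥ 54.2 gives N ≥ 8.711, so the minimum integer is 9.
LSB = 3 V / 2^9 = 5.86 mV.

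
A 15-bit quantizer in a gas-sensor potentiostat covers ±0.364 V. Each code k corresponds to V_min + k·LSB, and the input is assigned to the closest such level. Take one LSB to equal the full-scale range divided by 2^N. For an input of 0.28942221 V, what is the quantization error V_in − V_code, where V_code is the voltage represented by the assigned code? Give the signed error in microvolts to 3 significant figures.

Full-scale range = 0.364 V − (-0.364 V) = 0.728 V. LSB = 0.728 V / 2^15 ≈ 22.22 µV.
Position in LSBs: (0.28942221 − (-0.364)) × 32768/0.728 = 29411.1799; rounding gives k = 29411.
Reconstructed level: -0.364 + 29411 × 0.728/32768 V = 0.28941821289 V.
Error = V_in − V_code = 0.28942221 − (0.28941821289) = +4.00 µV.

+4.00 µV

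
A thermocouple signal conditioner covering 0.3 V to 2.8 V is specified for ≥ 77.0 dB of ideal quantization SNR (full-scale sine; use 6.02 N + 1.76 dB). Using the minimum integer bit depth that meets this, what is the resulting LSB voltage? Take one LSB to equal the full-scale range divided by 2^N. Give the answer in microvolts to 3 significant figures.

305 µV

Range = 2.8 − (0.3) = 2.5 V.
Required N = ⌈(77.0 − 1.76)/6.02⌉ = ⌈12.498⌉ = 13.
Step size = 2.5/8192 V = 305 µV.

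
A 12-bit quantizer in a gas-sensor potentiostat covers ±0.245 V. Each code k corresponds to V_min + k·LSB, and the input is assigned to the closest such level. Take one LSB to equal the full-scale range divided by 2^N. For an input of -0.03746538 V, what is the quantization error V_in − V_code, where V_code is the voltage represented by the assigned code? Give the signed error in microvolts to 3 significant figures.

Full-scale range = 0.245 V − (-0.245 V) = 0.49 V. LSB = 0.49 V / 2^12 ≈ 119.6 µV.
(-0.03746538 − (-0.245)) / LSB = 0.20753462 × 4096/0.49 = 1734.8200. Nearest integer: k = 1735.
V_code = V_min + k × range/2^12 = -0.245 + 1735 × 0.49/4096 = -0.03744384766 V.
Error = V_in − V_code = -0.03746538 − (-0.03744384766) = −21.5 µV.

−21.5 µV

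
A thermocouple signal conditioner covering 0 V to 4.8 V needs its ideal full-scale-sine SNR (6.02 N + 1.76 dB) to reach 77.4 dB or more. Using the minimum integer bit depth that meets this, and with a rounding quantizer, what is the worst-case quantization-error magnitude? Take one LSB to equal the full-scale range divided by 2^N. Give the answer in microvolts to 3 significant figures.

293 µV

Range is 4.8 V.
Solving 6.02 N ≥ 77.4 − 1.76: N ≥ 12.565. Round up → N = 13.
LSB = 4.8 V / 2^13 = 0.58594 mV.
Half an LSB is 293 µV.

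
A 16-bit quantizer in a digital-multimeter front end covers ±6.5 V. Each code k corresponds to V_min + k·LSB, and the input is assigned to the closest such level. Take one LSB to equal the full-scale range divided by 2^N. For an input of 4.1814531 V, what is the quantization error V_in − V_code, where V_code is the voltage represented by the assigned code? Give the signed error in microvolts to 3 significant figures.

Range = 6.5 − (-6.5) = 13 V. LSB = 13 V / 2^16 ≈ 198.4 µV.
(V_in − V_min)/LSB = (4.1814531 − (-6.5)) × 65536/13 = 53847.6700 → nearest code k = 53848.
Reconstructed level: -6.5 + 53848 × 13/65536 V = 4.1815185547 V.
V_in − V_code = 4.1814531 − (4.1815185547) = −65.5 µV.

−65.5 µV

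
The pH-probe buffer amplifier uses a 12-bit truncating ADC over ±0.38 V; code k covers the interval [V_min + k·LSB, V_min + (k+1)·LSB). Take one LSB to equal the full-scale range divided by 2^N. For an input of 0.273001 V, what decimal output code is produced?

Span: 0.38 V − (-0.38 V) = 0.76 V. LSB = 0.76 V / 2^12 ≈ 185.5 µV.
V_in − V_min = 0.273001 − (-0.38) = 0.653001 V.
Divide by LSB: 0.653001 × 4096/0.76 = 3519.3317.
Truncating gives code 3519.

3519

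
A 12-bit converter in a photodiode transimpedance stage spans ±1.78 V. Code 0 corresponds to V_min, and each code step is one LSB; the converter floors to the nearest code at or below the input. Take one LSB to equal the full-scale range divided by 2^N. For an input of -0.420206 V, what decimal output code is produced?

1564

Full-scale range = 1.78 V − (-1.78 V) = 3.56 V. LSB = 3.56 V / 2^12 ≈ 0.8691 mV.
V_in − V_min = -0.420206 − (-1.78) = 1.359794 V.
Divide by LSB: 1.359794 × 4096/3.56 = 1564.5270.
Truncating gives code 1564.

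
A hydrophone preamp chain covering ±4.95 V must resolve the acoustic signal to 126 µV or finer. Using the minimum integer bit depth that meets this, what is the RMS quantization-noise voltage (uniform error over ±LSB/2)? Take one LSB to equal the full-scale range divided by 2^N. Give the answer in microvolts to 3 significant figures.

The full-scale span is 4.95 − (-4.95) = 9.9 V.
9.9 V / 126 µV = 78570. Since 2^16 = 65536 and 2^17 = 131072, N = 17.
LSB = 9.9 V / 2^17 = 75.531 µV.
V_rms = LSB/√12 = 21.8 µV.

21.8 µV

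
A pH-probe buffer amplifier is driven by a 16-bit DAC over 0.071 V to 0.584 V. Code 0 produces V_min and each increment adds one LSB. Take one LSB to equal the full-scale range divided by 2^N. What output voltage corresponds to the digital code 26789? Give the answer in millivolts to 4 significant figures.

280.7 mV

Span: 0.584 V − (0.071 V) = 0.513 V. LSB = 0.513 V / 2^16.
V_out = V_min + code × LSB = 0.071 V + 26789 × 0.513 V / 65536
      = 0.071 + 0.209698 = 0.280698 V.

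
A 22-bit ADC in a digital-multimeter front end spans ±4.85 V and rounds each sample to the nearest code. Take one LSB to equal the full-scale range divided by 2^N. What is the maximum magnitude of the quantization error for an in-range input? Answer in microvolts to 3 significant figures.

Full-scale range = 4.85 V − (-4.85 V) = 9.7 V.
LSB = 9.7 V / 2^22 = 2.3127 µV.
Worst-case error for round-to-nearest is half an LSB: 1.16 µV.

1.16 µV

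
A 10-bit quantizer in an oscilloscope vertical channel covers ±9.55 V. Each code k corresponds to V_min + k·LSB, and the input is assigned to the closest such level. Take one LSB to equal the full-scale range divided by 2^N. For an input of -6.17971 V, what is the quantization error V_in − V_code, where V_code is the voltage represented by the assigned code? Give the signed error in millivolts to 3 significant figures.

−5.78 mV

The full-scale span is 9.55 − (-9.55) = 19.1 V. LSB = 19.1 V / 2^10 ≈ 18.65 mV.
(V_in − V_min)/LSB = (-6.17971 − (-9.55)) × 1024/19.1 = 180.6899 → nearest code k = 181.
Reconstructed level: -9.55 + 181 × 19.1/1024 V = -6.173925781 V.
Error = V_in − V_code = -6.17971 − (-6.173925781) = −5.78 mV.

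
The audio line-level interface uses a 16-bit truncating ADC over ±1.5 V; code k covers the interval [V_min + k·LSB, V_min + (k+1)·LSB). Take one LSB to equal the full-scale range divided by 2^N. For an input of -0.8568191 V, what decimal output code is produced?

Full-scale range = 1.5 V − (-1.5 V) = 3 V. LSB = 3 V / 2^16 ≈ 45.78 µV.
(V_in − V_min) × 2^16/range = (-0.8568191 − (-1.5)) × 65536/3 = 14050.501.
Floor → code = 14050.

14050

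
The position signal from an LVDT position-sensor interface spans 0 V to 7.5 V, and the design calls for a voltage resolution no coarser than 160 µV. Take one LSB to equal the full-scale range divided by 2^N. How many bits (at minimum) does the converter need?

V_FS = 7.5 V.
7.5 V / 160 µV = 46880. Since 2^15 = 32768 and 2^16 = 65536, N = 16.

16 bits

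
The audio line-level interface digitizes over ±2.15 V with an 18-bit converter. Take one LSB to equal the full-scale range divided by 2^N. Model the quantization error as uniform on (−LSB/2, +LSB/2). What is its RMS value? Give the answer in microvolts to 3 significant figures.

The full-scale span is 2.15 − (-2.15) = 4.3 V.
Step size = 4.3/262144 V = 16.403 µV.
For a uniform distribution on [−LSB/2, +LSB/2], V_rms = LSB/√12 = 16.403 µV/3.4641 = 4.74 µV.

4.74 µV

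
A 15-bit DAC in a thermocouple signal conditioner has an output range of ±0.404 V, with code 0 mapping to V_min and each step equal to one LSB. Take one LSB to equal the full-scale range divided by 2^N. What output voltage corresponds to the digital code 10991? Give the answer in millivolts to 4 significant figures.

-133.0 mV

Span: 0.404 V − (-0.404 V) = 0.808 V. LSB = 0.808 V / 2^15.
V_out = -0.404 + 10991 × (0.808/32768) V
      = -0.404 V + 0.271018 V = -0.132982 V.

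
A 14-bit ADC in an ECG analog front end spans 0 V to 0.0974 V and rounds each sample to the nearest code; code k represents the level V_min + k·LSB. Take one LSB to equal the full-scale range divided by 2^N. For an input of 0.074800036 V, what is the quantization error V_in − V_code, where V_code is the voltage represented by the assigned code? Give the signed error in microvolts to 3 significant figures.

+2.26 µV

Full-scale range = 0.0974 V. LSB = 0.0974 V / 2^14 ≈ 5.945 µV.
Position in LSBs: (0.074800036 − (0)) × 16384/0.0974 = 12582.3798; rounding gives k = 12582.
Reconstructed level: 0 + 12582 × 0.0974/16384 V = 0.074797778320 V.
e = 0.074800036 − (0.074797778320) = +2.26 µV.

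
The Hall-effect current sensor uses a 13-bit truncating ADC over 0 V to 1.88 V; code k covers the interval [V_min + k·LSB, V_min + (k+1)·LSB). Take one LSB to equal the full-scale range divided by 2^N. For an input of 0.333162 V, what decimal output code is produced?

1451

Span = 1.88 V. LSB = 1.88 V / 2^13 ≈ 229.5 µV.
V_in − V_min = 0.333162 − (0) = 0.333162 V.
Divide by LSB: 0.333162 × 8192/1.88 = 1451.7357.
Truncating gives code 1451.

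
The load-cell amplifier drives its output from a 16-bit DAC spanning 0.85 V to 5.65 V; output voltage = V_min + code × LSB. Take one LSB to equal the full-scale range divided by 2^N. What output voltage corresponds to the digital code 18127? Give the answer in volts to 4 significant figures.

Full-scale range = 5.65 V − (0.85 V) = 4.8 V. LSB = 4.8 V / 2^16.
V_out = 0.85 + 18127 × (4.8/65536) V
      = 0.85 + 1.32766 = 2.17766 V.

2.178 V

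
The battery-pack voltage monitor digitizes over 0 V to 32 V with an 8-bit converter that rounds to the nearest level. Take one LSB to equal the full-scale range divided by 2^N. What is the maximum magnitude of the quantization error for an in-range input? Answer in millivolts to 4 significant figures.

V_FS = 32 V.
LSB = 32 V ÷ 2^8 = 32/256 V = 125.000 mV.
A rounding quantizer has |error| ≤ LSB/2 = 62.50 mV.

62.50 mV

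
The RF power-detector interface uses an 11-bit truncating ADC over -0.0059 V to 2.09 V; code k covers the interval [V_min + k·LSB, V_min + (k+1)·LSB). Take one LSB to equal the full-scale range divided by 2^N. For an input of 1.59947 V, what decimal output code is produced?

1568

Range = 2.09 − (-0.0059) = 2.0959 V. LSB = 2.0959 V / 2^11 ≈ 1.023 mV.
(V_in − V_min) × 2^11/range = (1.59947 − (-0.0059)) × 2048/2.0959 = 1568.681.
Floor → code = 1568.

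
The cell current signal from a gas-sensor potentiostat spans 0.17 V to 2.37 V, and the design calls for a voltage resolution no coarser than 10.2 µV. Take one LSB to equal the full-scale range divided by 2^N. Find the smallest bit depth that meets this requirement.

Span: 2.37 V − (0.17 V) = 2.2 V.
Levels needed ≥ 2.2/10.2 µV = 215700. 2^18 = 262144 suffices, so N_min = 18.

18 bits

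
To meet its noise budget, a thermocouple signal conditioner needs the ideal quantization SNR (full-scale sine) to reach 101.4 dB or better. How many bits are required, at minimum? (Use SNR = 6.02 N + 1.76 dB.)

6.02 N + 1.76 ≥ 101.4 gives N ≥ 16.551, so the minimum integer is 17.

17 bits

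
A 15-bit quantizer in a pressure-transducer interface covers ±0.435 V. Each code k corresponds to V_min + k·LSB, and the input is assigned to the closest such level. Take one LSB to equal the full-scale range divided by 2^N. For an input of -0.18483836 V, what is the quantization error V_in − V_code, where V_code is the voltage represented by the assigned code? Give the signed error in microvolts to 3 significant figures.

The full-scale span is 0.435 − (-0.435) = 0.87 V. LSB = 0.87 V / 2^15 ≈ 26.55 µV.
(-0.18483836 − (-0.435)) / LSB = 0.25016164 × 32768/0.87 = 9422.1800. Nearest integer: k = 9422.
Reconstructed level: -0.435 + 9422 × 0.87/32768 V = -0.18484313965 V.
V_in − V_code = -0.18483836 − (-0.18484313965) = +4.78 µV.

+4.78 µV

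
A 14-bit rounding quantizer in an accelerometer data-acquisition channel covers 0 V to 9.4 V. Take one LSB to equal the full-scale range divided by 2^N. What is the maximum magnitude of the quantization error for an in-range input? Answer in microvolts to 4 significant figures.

286.9 µV

Full-scale range = 9.4 V.
Step size = 9.4/16384 V = 0.573730 mV.
|e|_max = LSB/2 = 286.9 µV.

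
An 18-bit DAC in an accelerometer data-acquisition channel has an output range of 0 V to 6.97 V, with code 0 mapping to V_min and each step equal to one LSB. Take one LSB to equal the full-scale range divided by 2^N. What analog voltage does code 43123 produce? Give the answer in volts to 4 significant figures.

Span = 6.97 V. LSB = 6.97 V / 2^18.
Output = V_min + (43123/262144) × range = 0 + 0.164501 × 6.97 V
      = 0 V + 1.14657 V = 1.14657 V.

1.147 V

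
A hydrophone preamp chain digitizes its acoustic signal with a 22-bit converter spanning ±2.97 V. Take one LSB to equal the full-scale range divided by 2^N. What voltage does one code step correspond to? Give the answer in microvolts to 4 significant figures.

1.416 µV

The full-scale span is 2.97 − (-2.97) = 5.94 V.
2^22 = 4194304 levels.
Step size = 5.94/4194304 V = 1.416 µV.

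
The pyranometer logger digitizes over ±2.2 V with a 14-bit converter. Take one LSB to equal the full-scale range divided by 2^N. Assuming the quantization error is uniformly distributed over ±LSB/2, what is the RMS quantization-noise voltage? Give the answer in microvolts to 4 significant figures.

77.53 µV

Range = 2.2 − (-2.2) = 4.4 V.
One LSB is 4.4 V / 16384 = 268.555 µV.
RMS of a uniform error over width LSB is LSB/√12 = 77.53 µV.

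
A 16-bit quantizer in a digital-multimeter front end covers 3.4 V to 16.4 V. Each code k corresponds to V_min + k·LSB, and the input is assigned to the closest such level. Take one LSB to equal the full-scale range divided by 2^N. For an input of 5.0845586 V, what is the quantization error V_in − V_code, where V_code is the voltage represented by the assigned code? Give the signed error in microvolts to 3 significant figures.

+49.3 µV

Range = 16.4 − (3.4) = 13 V. LSB = 13 V / 2^16 ≈ 198.4 µV.
Position in LSBs: (5.0845586 − (3.4)) × 65536/13 = 8492.2486; rounding gives k = 8492.
V_code = 3.4 + (8492/65536) × 13 = 5.0845092773 V.
e = 5.0845586 − (5.0845092773) = +49.3 µV.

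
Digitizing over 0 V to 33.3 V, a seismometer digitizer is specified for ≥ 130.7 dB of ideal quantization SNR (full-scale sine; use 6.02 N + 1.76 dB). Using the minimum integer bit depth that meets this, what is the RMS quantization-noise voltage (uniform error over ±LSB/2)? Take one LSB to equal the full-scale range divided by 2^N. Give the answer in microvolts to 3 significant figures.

2.29 µV

Span = 33.3 V.
6.02 N + 1.76 ≥ 130.7 gives N ≥ 21.419, so the minimum integer is 22.
LSB = 33.3 V ÷ 2^22 = 33.3/4194304 V = 7.9393 µV.
σ_q = LSB/√12 = 7.9393 µV/3.4641 = 2.29 µV.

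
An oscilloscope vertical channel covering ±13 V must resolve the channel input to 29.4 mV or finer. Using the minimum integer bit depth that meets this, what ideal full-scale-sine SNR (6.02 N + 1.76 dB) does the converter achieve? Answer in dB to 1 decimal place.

62.0 dB

Span: 13 V − (-13 V) = 26 V.
Required number of levels: 26/29.4 mV = 884.35; smallest N with 2^N ≥ that is 10.
Ideal SNR at N = 10: 6.02·10 + 1.76 = 62.0 dB.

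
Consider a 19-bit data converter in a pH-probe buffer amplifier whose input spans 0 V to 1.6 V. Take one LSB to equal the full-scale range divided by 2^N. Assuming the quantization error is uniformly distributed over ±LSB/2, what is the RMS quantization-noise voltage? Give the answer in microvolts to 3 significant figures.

0.881 µV

Range is 1.6 V.
One LSB is 1.6 V / 524288 = 3.0518 µV.
V_rms = LSB/√12 = 3.0518 µV / √12 = 0.881 µV.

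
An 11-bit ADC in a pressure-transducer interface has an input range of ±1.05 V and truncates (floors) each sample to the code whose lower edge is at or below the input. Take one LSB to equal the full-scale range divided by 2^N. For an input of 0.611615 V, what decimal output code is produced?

Full-scale range = 1.05 V − (-1.05 V) = 2.1 V. LSB = 2.1 V / 2^11 ≈ 1.025 mV.
(V_in − V_min) × 2^11/range = (0.611615 − (-1.05)) × 2048/2.1 = 1620.470.
Floor → code = 1620.

1620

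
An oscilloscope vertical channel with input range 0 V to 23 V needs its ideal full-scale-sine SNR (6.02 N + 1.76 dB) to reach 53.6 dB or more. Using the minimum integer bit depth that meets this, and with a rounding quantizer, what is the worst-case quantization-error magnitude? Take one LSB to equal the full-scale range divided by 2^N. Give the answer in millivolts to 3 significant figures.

Full-scale range = 23 V.
6.02 N + 1.76 ≥ 53.6 gives N ≥ 8.611, so the minimum integer is 9.
LSB = 23 V ÷ 2^9 = 23/512 V = 44.922 mV.
|e|_max = LSB/2 = 22.5 mV.

22.5 mV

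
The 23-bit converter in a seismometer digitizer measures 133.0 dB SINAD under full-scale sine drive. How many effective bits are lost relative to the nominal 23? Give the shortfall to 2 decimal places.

Effective bits = (133.0 − 1.76)/6.02 = 21.8007.
Shortfall = 23 − 21.8007 = 1.1993 bits.

1.20 bits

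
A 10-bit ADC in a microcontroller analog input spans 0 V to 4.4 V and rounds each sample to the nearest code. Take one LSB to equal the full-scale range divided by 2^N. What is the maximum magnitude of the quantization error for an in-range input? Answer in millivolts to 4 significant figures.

2.148 mV

Range is 4.4 V.
LSB = 4.4 V ÷ 2^10 = 4.4/1024 V = 4.29688 mV.
A rounding quantizer has |error| ≤ LSB/2 = 2.148 mV.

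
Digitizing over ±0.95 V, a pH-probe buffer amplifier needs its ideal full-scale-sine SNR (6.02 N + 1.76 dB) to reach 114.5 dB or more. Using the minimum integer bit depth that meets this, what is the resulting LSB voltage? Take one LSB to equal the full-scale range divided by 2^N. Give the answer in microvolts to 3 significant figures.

Span: 0.95 V − (-0.95 V) = 1.9 V.
6.02 N + 1.76 ≥ 114.5 gives N ≥ 18.728, so the minimum integer is 19.
One LSB is 1.9 V / 524288 = 3.62 µV.

3.62 µV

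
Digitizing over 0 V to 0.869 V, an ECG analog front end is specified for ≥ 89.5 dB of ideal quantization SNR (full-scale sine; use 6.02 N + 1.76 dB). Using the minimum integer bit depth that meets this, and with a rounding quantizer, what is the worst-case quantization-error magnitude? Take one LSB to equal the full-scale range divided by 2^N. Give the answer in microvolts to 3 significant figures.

13.3 µV

Range is 0.869 V.
Required N = ⌈(89.5 − 1.76)/6.02⌉ = ⌈14.575⌉ = 15.
LSB = 0.869 V / 2^15 = 26.520 µV.
Max error for round-to-nearest is LSB/2 = 13.3 µV.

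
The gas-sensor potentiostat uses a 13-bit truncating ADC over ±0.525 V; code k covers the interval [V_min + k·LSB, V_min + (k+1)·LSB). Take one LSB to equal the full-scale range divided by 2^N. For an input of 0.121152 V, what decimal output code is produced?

Span: 0.525 V − (-0.525 V) = 1.05 V. LSB = 1.05 V / 2^13 ≈ 128.2 µV.
(V_in − V_min) × 2^13/range = (0.121152 − (-0.525)) × 8192/1.05 = 5041.216.
Floor → code = 5041.

5041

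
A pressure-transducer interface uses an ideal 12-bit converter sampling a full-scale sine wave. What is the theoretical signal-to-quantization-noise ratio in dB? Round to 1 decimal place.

6.02(12) + 1.76 = 72.24 + 1.76 = 74.00 dB.

74.0 dB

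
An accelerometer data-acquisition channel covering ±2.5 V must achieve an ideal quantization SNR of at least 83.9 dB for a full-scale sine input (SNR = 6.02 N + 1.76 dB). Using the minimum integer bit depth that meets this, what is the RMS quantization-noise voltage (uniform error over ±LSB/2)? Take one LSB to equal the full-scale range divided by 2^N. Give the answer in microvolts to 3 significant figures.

Span: 2.5 V − (-2.5 V) = 5 V.
N ≥ (83.9 − 1.76)/6.02 = 13.645 → N_min = 14.
LSB = 5 V / 2^14 = 305.18 µV.
V_rms = LSB/√12 = 88.1 µV.

88.1 µV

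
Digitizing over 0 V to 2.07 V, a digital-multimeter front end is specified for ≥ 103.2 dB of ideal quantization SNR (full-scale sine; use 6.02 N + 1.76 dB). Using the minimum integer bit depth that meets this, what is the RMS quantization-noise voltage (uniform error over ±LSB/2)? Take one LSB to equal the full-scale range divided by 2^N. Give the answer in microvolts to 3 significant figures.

Span = 2.07 V.
N ≥ (103.2 − 1.76)/6.02 = 16.850 → N_min = 17.
LSB = 2.07 V ÷ 2^17 = 2.07/131072 V = 15.793 µV.
V_rms = LSB/√12 = 4.56 µV.

4.56 µV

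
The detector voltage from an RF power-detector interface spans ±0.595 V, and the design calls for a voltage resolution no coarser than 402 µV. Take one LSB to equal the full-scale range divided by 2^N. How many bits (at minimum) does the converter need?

12 bits

Full-scale range = 0.595 V − (-0.595 V) = 1.19 V.
Required number of levels: 1.19/402 µV = 2960.2; smallest N with 2^N ≥ that is 12.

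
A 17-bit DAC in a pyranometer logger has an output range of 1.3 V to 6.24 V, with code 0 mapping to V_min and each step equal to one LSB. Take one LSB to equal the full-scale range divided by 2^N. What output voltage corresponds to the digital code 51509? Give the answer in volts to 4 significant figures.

3.241 V

The full-scale span is 6.24 − (1.3) = 4.94 V. LSB = 4.94 V / 2^17.
V_out = 1.3 + 51509 × (4.94/131072) V
      = 1.3 + 1.94133 = 3.24133 V.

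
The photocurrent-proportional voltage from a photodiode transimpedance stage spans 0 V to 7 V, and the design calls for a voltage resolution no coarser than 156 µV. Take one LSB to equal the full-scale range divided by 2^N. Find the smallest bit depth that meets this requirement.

16 bits

Span = 7 V.
Required number of levels: 7/156 µV = 44872; smallest N with 2^N ≥ that is 16.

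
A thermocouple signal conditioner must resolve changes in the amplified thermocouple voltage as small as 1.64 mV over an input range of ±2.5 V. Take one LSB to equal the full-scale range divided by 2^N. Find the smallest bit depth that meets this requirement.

Range = 2.5 − (-2.5) = 5 V.
Need 2^N ≥ 5 V / 1.64 mV = 3049 → N_min = 12.

12 bits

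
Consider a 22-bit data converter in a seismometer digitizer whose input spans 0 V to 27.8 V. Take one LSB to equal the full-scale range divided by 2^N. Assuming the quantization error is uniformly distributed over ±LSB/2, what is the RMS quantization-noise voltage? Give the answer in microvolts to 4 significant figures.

1.913 µV

Range is 27.8 V.
LSB = 27.8 V / 2^22 = 6.62804 µV.
σ_q = LSB/√12 = 6.62804 µV/3.4641 = 1.913 µV.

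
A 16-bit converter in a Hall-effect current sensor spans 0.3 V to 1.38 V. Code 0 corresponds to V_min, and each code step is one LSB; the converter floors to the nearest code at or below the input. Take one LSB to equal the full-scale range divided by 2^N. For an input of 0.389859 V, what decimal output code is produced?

Range = 1.38 − (0.3) = 1.08 V. LSB = 1.08 V / 2^16 ≈ 16.48 µV.
code = ⌊(V_in − V_min)/LSB⌋ = ⌊(V_in − V_min) × 2^16 / range⌋
     = ⌊(0.389859 − (0.3)) × 65536 / 1.08⌋ = ⌊0.089859 × 65536/1.08⌋
     = ⌊5452.777⌋ = 5452.

5452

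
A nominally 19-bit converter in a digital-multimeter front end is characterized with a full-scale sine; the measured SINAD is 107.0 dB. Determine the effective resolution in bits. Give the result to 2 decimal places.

17.48 bits

ENOB = (SINAD − 1.76) / 6.02 = (107.0 − 1.76) / 6.02 = 105.24 / 6.02 = 17.4817.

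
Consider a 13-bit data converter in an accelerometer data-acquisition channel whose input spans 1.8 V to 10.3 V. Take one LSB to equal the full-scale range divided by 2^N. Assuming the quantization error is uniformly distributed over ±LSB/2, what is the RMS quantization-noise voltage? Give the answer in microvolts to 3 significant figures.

The full-scale span is 10.3 − (1.8) = 8.5 V.
LSB = 8.5 V ÷ 2^13 = 8.5/8192 V = 1.0376 mV.
V_rms = LSB/√12 = 1.0376 mV / √12 = 300 µV.

300 µV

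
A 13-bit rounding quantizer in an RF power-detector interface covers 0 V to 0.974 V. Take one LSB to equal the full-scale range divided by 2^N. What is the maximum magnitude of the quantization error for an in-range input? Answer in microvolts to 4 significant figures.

Range is 0.974 V.
LSB = 0.974 V / 2^13 = 118.896 µV.
|e|_max = LSB/2 = 59.45 µV.

59.45 µV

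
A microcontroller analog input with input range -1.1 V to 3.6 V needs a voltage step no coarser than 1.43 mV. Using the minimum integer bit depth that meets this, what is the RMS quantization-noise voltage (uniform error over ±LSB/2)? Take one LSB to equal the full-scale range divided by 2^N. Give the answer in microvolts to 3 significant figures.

Range = 3.6 − (-1.1) = 4.7 V.
Levels needed ≥ 4.7/1.43 mV = 3287. 2^12 = 4096 suffices, so N_min = 12.
LSB = 4.7 V / 2^12 = 1.1475 mV.
RMS noise = LSB/√12 = 331 µV.

331 µV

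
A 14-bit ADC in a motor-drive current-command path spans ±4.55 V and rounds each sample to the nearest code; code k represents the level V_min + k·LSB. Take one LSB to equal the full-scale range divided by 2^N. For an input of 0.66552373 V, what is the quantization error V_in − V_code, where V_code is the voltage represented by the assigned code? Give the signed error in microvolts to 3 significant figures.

The full-scale span is 4.55 − (-4.55) = 9.1 V. LSB = 9.1 V / 2^14 ≈ 0.5554 mV.
(V_in − V_min)/LSB = (0.66552373 − (-4.55)) × 16384/9.1 = 9390.2353 → nearest code k = 9390.
Reconstructed level: -4.55 + 9390 × 9.1/16384 V = 0.66539306641 V.
V_in − V_code = 0.66552373 − (0.66539306641) = +131 µV.

+131 µV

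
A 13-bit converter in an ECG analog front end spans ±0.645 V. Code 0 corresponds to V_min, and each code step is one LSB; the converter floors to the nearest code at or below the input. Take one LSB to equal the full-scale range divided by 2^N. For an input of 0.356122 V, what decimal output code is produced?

6357

Span: 0.645 V − (-0.645 V) = 1.29 V. LSB = 1.29 V / 2^13 ≈ 157.5 µV.
(V_in − V_min) × 2^13/range = (0.356122 − (-0.645)) × 8192/1.29 = 6357.513.
Floor → code = 6357.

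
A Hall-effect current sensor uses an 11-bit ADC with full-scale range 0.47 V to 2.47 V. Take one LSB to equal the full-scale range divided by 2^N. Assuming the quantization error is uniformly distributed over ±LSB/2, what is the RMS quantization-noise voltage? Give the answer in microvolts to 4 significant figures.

Range = 2.47 − (0.47) = 2 V.
LSB = 2 V / 2^11 = 0.976563 mV.
For a uniform distribution on [−LSB/2, +LSB/2], V_rms = LSB/√12 = 0.976563 mV/3.4641 = 281.9 µV.

281.9 µV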